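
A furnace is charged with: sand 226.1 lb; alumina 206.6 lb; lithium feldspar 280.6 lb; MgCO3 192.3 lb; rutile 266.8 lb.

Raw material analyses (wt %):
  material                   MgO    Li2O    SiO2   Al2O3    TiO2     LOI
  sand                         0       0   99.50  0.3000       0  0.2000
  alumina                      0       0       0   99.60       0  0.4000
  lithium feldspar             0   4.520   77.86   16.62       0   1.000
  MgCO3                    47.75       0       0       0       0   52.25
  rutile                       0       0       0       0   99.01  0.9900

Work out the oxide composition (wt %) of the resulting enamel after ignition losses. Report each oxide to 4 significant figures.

Mid-chain values appear rounded to four significant figures at each printed step; all arithmetic holds full float precision in every operation — a single rounding produces each reported figure — all derived quantities, including the yield, LOI, net glass mass, the totals, five oxide percentages, are re-derived from the batch weights at 1065 lb of glass in full float precision exactly as shown in either problem or answer.
What the batch supplies per oxide:
  MgO: 192.3·0.4775 = 91.82 lb
  Li2O: 280.6·0.04520 = 12.68 lb
  SiO2: 226.1·0.9950 + 280.6·0.7786 = 443.4 lb
  Al2O3: 226.1·0.003000 + 206.6·0.9960 + 280.6·0.1662 = 253.1 lb
  TiO2: 266.8·0.9901 = 264.2 lb
LOI: 226.1·0.002000 + 206.6·0.004000 + 280.6·0.01000 + 192.3·0.5225 + 266.8·0.009900 = 107.2 lb
The glass mass, total less LOI, = 1172 − 107.2 = 1065 lb (consistent with Σ oxide mass)
each oxide over glass, ×100, is wt %

Glass mass = 1065 lb (batch 1172 − LOI 107.2).
Composition: MgO 8.620%, Li2O 1.191%, SiO2 41.63%, Al2O3 23.76%, TiO2 24.80%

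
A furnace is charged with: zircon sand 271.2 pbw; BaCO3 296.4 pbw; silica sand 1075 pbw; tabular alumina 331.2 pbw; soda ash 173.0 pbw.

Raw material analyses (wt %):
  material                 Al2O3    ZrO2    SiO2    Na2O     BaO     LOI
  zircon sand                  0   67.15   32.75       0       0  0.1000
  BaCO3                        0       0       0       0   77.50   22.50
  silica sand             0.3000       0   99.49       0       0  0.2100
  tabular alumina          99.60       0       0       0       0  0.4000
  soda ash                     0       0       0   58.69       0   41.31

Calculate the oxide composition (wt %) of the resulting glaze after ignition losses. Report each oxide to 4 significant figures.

Glass mass = 2005 pbw (batch 2147 − LOI 142.0).
Composition: Al2O3 16.62%, ZrO2 9.084%, SiO2 57.78%, Na2O 5.065%, BaO 11.46%

The whole derivation maintains full float precision at each step — values along the way are displayed, with 4-significant-digit rounding, at each printed step — each reported value receives exactly one rounding; the derived quantities are carried in full precision (glass mass, the yield, the totals, LOI, the five compositions) from the batch weights at 2005 pbw of glass, exactly as printed in question or answer.
Delivered oxide masses:
  Al2O3: 1075·0.003000 + 331.2·0.9960 = 333.1 pbw
  ZrO2: 271.2·0.6715 = 182.1 pbw
  SiO2: 271.2·0.3275 + 1075·0.9949 = 1158 pbw
  Na2O: 173.0·0.5869 = 101.5 pbw
  BaO: 296.4·0.7750 = 229.7 pbw
LOI: 271.2·0.001000 + 296.4·0.2250 + 1075·0.002100 + 331.2·0.004000 + 173.0·0.4131 = 142.0 pbw
Resulting glass, batch − LOI: 2147 − 142.0 = 2005 pbw (consistent with Σ oxide mass)
wt %: oxide over glass, times 100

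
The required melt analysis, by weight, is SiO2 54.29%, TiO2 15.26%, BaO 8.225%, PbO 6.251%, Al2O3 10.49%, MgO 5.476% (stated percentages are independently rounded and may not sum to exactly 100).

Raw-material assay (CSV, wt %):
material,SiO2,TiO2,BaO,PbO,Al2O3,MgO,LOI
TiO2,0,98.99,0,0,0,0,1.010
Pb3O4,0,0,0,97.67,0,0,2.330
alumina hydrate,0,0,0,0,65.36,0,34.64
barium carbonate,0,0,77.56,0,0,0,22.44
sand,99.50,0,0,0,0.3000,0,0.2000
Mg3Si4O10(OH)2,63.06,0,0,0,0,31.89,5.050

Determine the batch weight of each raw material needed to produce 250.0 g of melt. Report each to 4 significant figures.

Batch per 250.0 g melt:
  TiO2: 38.54 g
  Pb3O4: 16.00 g
  alumina hydrate: 39.62 g
  barium carbonate: 26.51 g
  sand: 109.2 g
  Mg3Si4O10(OH)2: 42.93 g
Total batch = 272.8 g; LOI loss = 22.82 g; yield = 91.63%

The intermediate values appear rounded off to 4 significant figures on the page. The whole derivation holds exact precision through every step; every reported result takes exactly one rounding; derived quantities are re-derived from the batch weights on 250.0 g of glass at exact precision (net glass mass, ignition loss, the totals, the yield, the six compositions) as set out in the problem or the answer.
Per-oxide target masses for 250.0 g melt:
  SiO2: 54.29% × 250.0 = 135.7 g
  TiO2: 15.26% × 250.0 = 38.15 g
  BaO: 8.225% × 250.0 = 20.56 g
  PbO: 6.251% × 250.0 = 15.63 g
  Al2O3: 10.49% × 250.0 = 26.22 g
  MgO: 5.476% × 250.0 = 13.69 g
Balance tally, oxide-wise, applying the batch weights above, relative to the basis at hand (sum by sum, the targets are met inside rounding margins):
  SiO2: 109.2·0.9950 + 42.93·0.6306 = 135.7 g (target 135.7 g)
  TiO2: 38.54·0.9899 = 38.15 g (target 38.15 g)
  BaO: 26.51·0.7756 = 20.56 g (target 20.56 g)
  PbO: 16.00·0.9767 = 15.63 g (target 15.63 g)
  Al2O3: 39.62·0.6536 + 109.2·0.003000 = 26.22 g (target 26.22 g)
  MgO: 42.93·0.3189 = 13.69 g (target 13.69 g)
Glass-mass closure: the batch minus its LOI: 250.0 g (per-oxide target masses sum to 250.0 g; with the basis standing at 250.0 g — deltas are rounding alone).
Adding the batch up: Σ batch = 272.8 g; the LOI term Σ batch·LOI equals 22.82 g; yield, glass over the total, = 91.63%.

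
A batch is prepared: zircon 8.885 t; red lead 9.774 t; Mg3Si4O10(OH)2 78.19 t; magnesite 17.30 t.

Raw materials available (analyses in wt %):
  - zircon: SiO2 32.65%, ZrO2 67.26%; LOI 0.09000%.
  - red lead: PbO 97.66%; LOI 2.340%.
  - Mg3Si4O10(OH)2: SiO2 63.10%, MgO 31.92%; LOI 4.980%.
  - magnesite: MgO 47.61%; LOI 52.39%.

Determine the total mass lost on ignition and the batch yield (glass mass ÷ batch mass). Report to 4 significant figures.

The whole derivation keeps full precision end to end; working values are displayed with 4-significant-figure rounding when written out. Every reported result takes a single rounding — all derived quantities are re-derived from the weighed amounts per 101.0 t of glass at full precision (the four compositions, LOI, net glass mass, totals, yield), as written in problem or answer.
LOI of each material in turn:
  zircon: 8.885 × 9.000e-04 = 0.007997 t
  red lead: 9.774 × 0.02340 = 0.2287 t
  Mg3Si4O10(OH)2: 78.19 × 0.04980 = 3.894 t
  magnesite: 17.30 × 0.5239 = 9.063 t
Total LOI = 13.19 t
Glass = batch − LOI = 114.1 − 13.19 = 101.0 t

LOI loss = 13.19 t; glass = 101.0 t; yield = 88.44%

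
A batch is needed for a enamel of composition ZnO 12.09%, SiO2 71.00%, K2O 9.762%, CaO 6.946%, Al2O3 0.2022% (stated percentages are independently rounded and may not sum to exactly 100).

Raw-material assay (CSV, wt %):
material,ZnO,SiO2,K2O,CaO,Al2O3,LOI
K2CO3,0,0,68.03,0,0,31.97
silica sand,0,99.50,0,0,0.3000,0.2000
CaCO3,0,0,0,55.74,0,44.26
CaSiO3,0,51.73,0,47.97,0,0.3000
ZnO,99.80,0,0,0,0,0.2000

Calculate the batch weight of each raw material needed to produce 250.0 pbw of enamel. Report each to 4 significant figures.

Exact precision is carried all the way through. In-progress results are printed rounded to 4 significant digits in the working. Every reported number undergoes a single rounding — all derived quantities (the yield, glass mass, the five compositions, totals, ignition loss) are recomputed from the batch weights per 250.0 pbw of glass in exact precision, exactly as shown in either problem or answer.
Per-oxide target masses for 250.0 pbw enamel:
  ZnO: 12.09% × 250.0 = 30.22 pbw
  SiO2: 71.00% × 250.0 = 177.5 pbw
  K2O: 9.762% × 250.0 = 24.40 pbw
  CaO: 6.946% × 250.0 = 17.36 pbw
  Al2O3: 0.2022% × 250.0 = 0.5055 pbw
Mass-balance tally per oxide applying the batch weights above, per the basis as stated (target by target, the sums agree exact up to rounding of places):
  ZnO: 30.29·0.9980 = 30.23 pbw (target 30.22 pbw)
  SiO2: 168.5·0.9950 + 19.03·0.5173 = 177.5 pbw (target 177.5 pbw)
  K2O: 35.87·0.6803 = 24.40 pbw (target 24.40 pbw)
  CaO: 14.78·0.5574 + 19.03·0.4797 = 17.37 pbw (target 17.36 pbw)
  Al2O3: 168.5·0.003000 = 0.5055 pbw (target 0.5055 pbw)
Consistency of the glass mass: net batch after ignition = 250.0 pbw (per-oxide target masses sum to 250.0 pbw; basis as stated: 250.0 pbw — gaps are rounding artifacts).
Adding the batch up: Σ batch = 268.5 pbw; LOI loss = Σ batch·LOI = 18.46 pbw; yield: glass divided by total = 93.12%.

Batch per 250.0 pbw enamel:
  K2CO3: 35.87 pbw
  silica sand: 168.5 pbw
  CaCO3: 14.78 pbw
  CaSiO3: 19.03 pbw
  ZnO: 30.29 pbw
Total batch = 268.5 pbw; LOI loss = 18.46 pbw; yield = 93.12%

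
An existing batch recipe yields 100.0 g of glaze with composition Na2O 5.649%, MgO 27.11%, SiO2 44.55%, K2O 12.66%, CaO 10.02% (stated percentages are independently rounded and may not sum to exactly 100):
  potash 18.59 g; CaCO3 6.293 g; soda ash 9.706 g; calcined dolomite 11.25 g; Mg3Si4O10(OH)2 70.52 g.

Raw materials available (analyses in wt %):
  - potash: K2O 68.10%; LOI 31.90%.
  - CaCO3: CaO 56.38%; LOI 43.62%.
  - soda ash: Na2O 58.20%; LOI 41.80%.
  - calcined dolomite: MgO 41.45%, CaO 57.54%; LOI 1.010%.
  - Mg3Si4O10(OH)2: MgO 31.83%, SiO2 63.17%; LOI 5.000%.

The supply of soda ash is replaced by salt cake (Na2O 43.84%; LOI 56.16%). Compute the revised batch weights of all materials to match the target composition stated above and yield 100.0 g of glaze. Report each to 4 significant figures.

All arithmetic maintains full precision from first step to last. Values along the way are displayed, rounded to 4 significant digits, in the printout; every reported number is rounded a single time. The derived quantities (the totals, yield, five oxide percentages, glass mass, ignition loss) are re-derived from the weighed amounts for 100.0 g of glass at full precision, precisely as stated by the problem or answer text.
Oxide mass targets, per 100.0 g glaze:
  Na2O: 5.649% × 100.0 = 5.649 g
  MgO: 27.11% × 100.0 = 27.11 g
  SiO2: 44.55% × 100.0 = 44.55 g
  K2O: 12.66% × 100.0 = 12.66 g
  CaO: 10.02% × 100.0 = 10.02 g
A balance pass over the oxides, on the weights just shown, versus the basis set out (each sum matches its target mass exact up to rounding of places):
  Na2O: 12.89·0.4384 = 5.651 g (target 5.649 g)
  MgO: 11.25·0.4145 + 70.52·0.3183 = 27.11 g (target 27.11 g)
  SiO2: 70.52·0.6317 = 44.55 g (target 44.55 g)
  K2O: 18.59·0.6810 = 12.66 g (target 12.66 g)
  CaO: 6.293·0.5638 + 11.25·0.5754 = 10.02 g (target 10.02 g)
The glass-mass cross-check: total charge less LOI = 99.99 g (per-oxide target masses sum to 99.99 g; stated basis 100.0 g — gaps are rounding artifacts).
Adding the batch up: Σ batch = 119.5 g; LOI loss = Σ batch·LOI = 19.55 g; as yield: glass ÷ batch → 83.64%.

Revised batch per 100.0 g glaze:
  potash: 18.59 g
  CaCO3: 6.293 g
  salt cake: 12.89 g
  calcined dolomite: 11.25 g
  Mg3Si4O10(OH)2: 70.52 g
Total batch = 119.5 g; LOI loss = 19.55 g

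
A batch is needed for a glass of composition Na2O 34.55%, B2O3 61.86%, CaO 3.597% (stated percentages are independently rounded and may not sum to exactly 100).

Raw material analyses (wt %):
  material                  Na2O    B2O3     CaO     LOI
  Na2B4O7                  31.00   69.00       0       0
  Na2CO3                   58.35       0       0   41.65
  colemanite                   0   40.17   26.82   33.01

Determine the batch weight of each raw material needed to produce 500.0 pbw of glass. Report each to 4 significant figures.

Batch per 500.0 pbw glass:
  Na2B4O7: 409.2 pbw
  Na2CO3: 78.65 pbw
  colemanite: 67.06 pbw
Total batch = 554.9 pbw; LOI loss = 54.89 pbw; yield = 90.11%

Mid-chain values are shown rounded off to 4 significant digits on the page — full float precision is kept all the way through. A single rounding produces each reported result. All derived quantities (yield, the totals, net glass mass, the three compositions, LOI) are carried from the weighed amounts per 500.0 pbw of glass at full precision, as written in problem or answer.
Target masses of each oxide per 500.0 pbw glass:
  Na2O: 34.55% × 500.0 = 172.8 pbw
  B2O3: 61.86% × 500.0 = 309.3 pbw
  CaO: 3.597% × 500.0 = 17.98 pbw
Checking each oxide sum using the reported weights, under the basis named above (oxide sums agree with the targets exact up to rounding of places):
  Na2O: 409.2·0.3100 + 78.65·0.5835 = 172.7 pbw (target 172.8 pbw)
  B2O3: 409.2·0.6900 + 67.06·0.4017 = 309.3 pbw (target 309.3 pbw)
  CaO: 67.06·0.2682 = 17.99 pbw (target 17.98 pbw)
Glass-mass sanity pass: total charge less LOI = 500.0 pbw (summing oxide targets gives 500.0 pbw; versus the stated basis of 500.0 pbw — rounding explains the deltas).
Adding the batch up: Σ batch = 554.9 pbw; Σ batch·LOI gives LOI loss = 54.89 pbw; yield = glass ÷ total batch = 90.11%.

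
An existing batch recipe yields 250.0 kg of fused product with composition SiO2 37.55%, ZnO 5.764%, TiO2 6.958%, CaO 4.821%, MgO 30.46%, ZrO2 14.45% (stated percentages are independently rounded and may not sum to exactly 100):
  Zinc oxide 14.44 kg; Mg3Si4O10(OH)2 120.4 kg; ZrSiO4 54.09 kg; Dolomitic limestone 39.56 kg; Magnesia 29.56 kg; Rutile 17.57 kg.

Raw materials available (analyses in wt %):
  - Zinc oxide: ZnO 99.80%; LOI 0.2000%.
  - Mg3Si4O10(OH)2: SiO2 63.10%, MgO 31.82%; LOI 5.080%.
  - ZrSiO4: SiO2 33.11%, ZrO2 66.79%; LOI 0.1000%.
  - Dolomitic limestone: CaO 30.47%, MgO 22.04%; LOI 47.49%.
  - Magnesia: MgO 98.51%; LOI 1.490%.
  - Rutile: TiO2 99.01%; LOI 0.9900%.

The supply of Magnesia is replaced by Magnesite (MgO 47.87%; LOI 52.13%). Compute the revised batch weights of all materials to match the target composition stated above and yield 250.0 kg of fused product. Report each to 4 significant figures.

The whole derivation runs at full float precision at all times — working values appear, rounded to 4 significant figures, when written out; a single rounding produces every reported result; derived quantities, including net glass mass, totals, the six compositions, yield, ignition loss, are rebuilt using the weight values at 250.0 kg of glass in full float precision as given in either problem or answer.
Target oxide masses per 250.0 kg fused product:
  SiO2: 37.55% × 250.0 = 93.88 kg
  ZnO: 5.764% × 250.0 = 14.41 kg
  TiO2: 6.958% × 250.0 = 17.40 kg
  CaO: 4.821% × 250.0 = 12.05 kg
  MgO: 30.46% × 250.0 = 76.15 kg
  ZrO2: 14.45% × 250.0 = 36.12 kg
Mass-balance tally per oxide with the batch weights as given, relative to the basis at hand (summed amounts equal target values within answer rounding):
  SiO2: 120.4·0.6310 + 54.09·0.3311 = 93.88 kg (target 93.88 kg)
  ZnO: 14.44·0.9980 = 14.41 kg (target 14.41 kg)
  TiO2: 17.57·0.9901 = 17.40 kg (target 17.40 kg)
  CaO: 39.56·0.3047 = 12.05 kg (target 12.05 kg)
  MgO: 120.4·0.3182 + 39.56·0.2204 + 60.84·0.4787 = 76.15 kg (target 76.15 kg)
  ZrO2: 54.09·0.6679 = 36.13 kg (target 36.12 kg)
Consistency of the glass mass: Σ batch − LOI loss = 250.0 kg (summing oxide targets gives 250.0 kg; basis as stated: 250.0 kg — rounding explains the deltas).
Total batch = Σ batch = 306.9 kg; Σ batch·LOI gives LOI loss = 56.88 kg; yield: glass divided by total = 81.47%.

Revised batch per 250.0 kg fused product:
  Zinc oxide: 14.44 kg
  Mg3Si4O10(OH)2: 120.4 kg
  ZrSiO4: 54.09 kg
  Dolomitic limestone: 39.56 kg
  Magnesite: 60.84 kg
  Rutile: 17.57 kg
Total batch = 306.9 kg; LOI loss = 56.88 kg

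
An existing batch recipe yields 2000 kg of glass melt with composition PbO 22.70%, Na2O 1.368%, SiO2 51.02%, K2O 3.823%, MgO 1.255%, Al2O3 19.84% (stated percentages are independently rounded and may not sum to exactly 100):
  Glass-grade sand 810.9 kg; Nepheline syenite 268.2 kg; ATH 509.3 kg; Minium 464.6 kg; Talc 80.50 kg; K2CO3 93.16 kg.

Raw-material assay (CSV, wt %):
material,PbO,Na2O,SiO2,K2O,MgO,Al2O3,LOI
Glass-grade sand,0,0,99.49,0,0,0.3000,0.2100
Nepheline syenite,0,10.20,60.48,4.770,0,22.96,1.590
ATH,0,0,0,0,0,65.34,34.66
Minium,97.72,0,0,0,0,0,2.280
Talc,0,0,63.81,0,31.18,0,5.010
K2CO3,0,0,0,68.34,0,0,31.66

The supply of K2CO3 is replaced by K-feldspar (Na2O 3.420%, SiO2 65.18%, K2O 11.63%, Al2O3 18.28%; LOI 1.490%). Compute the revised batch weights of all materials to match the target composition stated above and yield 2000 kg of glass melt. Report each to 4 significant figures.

Revised batch per 2000 kg glass melt:
  Glass-grade sand: 524.5 kg
  Nepheline syenite: 55.42 kg
  ATH: 407.8 kg
  Minium: 464.6 kg
  Talc: 80.50 kg
  K-feldspar: 634.7 kg
Total batch = 2168 kg; LOI loss = 167.4 kg

Every computation holds full precision at every stage; mid-chain values appear, rounded to four significant figures, in the printout; every reported figure is rounded exactly once — the derived quantities, including ignition loss, yield, glass mass, the totals, six oxide percentages, are rebuilt from the batch weights for 2000 kg of glass at full float precision, precisely as stated by problem or answer.
Target masses of each oxide per 2000 kg glass melt:
  PbO: 22.70% × 2000 = 454.0 kg
  Na2O: 1.368% × 2000 = 27.36 kg
  SiO2: 51.02% × 2000 = 1020 kg
  K2O: 3.823% × 2000 = 76.46 kg
  MgO: 1.255% × 2000 = 25.10 kg
  Al2O3: 19.84% × 2000 = 396.8 kg
Sums-versus-targets review using the reported weights, per the basis as stated (sum by sum, the targets are met exact up to rounding of places):
  PbO: 464.6·0.9772 = 454.0 kg (target 454.0 kg)
  Na2O: 55.42·0.1020 + 634.7·0.03420 = 27.36 kg (target 27.36 kg)
  SiO2: 524.5·0.9949 + 55.42·0.6048 + 80.50·0.6381 + 634.7·0.6518 = 1020 kg (target 1020 kg)
  K2O: 55.42·0.04770 + 634.7·0.1163 = 76.46 kg (target 76.46 kg)
  MgO: 80.50·0.3118 = 25.10 kg (target 25.10 kg)
  Al2O3: 524.5·0.003000 + 55.42·0.2296 + 407.8·0.6534 + 634.7·0.1828 = 396.8 kg (target 396.8 kg)
Glass-mass closure: whole batch net of LOI = 2000 kg (summing oxide targets gives 2000 kg; the stated basis being 2000 kg — deltas are rounding alone).
Adding the batch up: Σ batch = 2168 kg; LOI loss = Σ batch·LOI = 167.4 kg; yield: glass divided by total = 92.28%.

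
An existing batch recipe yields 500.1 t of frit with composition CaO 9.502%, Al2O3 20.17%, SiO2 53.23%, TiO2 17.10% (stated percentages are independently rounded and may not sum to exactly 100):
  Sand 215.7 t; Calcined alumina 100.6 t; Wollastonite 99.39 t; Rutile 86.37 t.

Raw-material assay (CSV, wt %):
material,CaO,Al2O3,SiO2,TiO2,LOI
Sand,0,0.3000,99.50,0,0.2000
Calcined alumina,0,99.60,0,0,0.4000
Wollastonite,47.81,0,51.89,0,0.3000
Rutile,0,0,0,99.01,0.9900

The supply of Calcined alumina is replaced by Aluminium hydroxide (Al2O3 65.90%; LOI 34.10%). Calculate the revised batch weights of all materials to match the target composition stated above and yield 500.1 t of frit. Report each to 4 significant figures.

Working values are printed (rounded to four significant figures) in the printout. The whole derivation carries full precision at every stage — each reported number is rounded once only. The derived quantities, including net glass mass, totals, four oxide percentages, the yield, ignition loss, are rebuilt from the weighed amounts for 500.1 t of glass at full float precision, exactly as printed in the problem or the answer.
The oxide mass targets at 500.1 t frit:
  CaO: 9.502% × 500.1 = 47.52 t
  Al2O3: 20.17% × 500.1 = 100.9 t
  SiO2: 53.23% × 500.1 = 266.2 t
  TiO2: 17.10% × 500.1 = 85.52 t
Balance tally, oxide-wise, from the weights as reported, on the stated basis (sum by sum, the targets are met modulo rounding of the values):
  CaO: 99.39·0.4781 = 47.52 t (target 47.52 t)
  Al2O3: 215.7·0.003000 + 152.1·0.6590 = 100.9 t (target 100.9 t)
  SiO2: 215.7·0.9950 + 99.39·0.5189 = 266.2 t (target 266.2 t)
  TiO2: 86.37·0.9901 = 85.51 t (target 85.52 t)
Consistency of the glass mass: Σ batch − LOI loss = 500.1 t (targets for the oxides total 500.1 t; basis as stated: 500.1 t — any gap is answer rounding).
Adding the batch up: Σ batch = 553.6 t; loss to ignition Σ batch·LOI = 53.45 t; as yield: glass ÷ batch → 90.34%.

Revised batch per 500.1 t frit:
  Sand: 215.7 t
  Aluminium hydroxide: 152.1 t
  Wollastonite: 99.39 t
  Rutile: 86.37 t
Total batch = 553.6 t; LOI loss = 53.45 t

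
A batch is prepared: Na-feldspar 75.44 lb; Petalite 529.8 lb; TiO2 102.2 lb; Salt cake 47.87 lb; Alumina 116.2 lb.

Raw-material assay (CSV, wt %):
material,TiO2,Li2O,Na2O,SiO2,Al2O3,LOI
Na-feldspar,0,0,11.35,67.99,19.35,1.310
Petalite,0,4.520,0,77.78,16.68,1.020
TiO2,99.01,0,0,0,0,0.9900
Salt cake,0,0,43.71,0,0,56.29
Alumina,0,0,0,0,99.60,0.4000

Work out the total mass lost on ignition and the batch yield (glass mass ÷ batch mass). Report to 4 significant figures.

LOI loss = 34.81 lb; glass = 836.7 lb; yield = 96.01%

Rounding to four significant digits applies to each working value as displayed. The working math keeps full precision through the solve — every reported number carries a single rounding; all derived quantities (net glass mass, ignition loss, five oxide percentages, the yield, the totals) are carried in exact precision from the batch weights per 836.7 lb of glass as given in problem or answer.
Ignition loss by material:
  Na-feldspar: 75.44 × 0.01310 = 0.9883 lb
  Petalite: 529.8 × 0.01020 = 5.404 lb
  TiO2: 102.2 × 0.009900 = 1.012 lb
  Salt cake: 47.87 × 0.5629 = 26.95 lb
  Alumina: 116.2 × 0.004000 = 0.4648 lb
Total LOI = 34.81 lb
Glass = batch − LOI = 871.5 − 34.81 = 836.7 lb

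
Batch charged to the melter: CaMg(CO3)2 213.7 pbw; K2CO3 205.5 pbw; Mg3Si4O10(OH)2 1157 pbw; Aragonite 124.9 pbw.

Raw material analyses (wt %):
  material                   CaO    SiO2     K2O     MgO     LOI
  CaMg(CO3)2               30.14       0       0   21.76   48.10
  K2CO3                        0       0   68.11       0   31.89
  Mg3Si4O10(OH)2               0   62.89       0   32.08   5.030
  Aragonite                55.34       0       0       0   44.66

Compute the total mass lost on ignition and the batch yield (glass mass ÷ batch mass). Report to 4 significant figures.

LOI loss = 282.3 pbw; glass = 1419 pbw; yield = 83.40%

Every computation carries full precision at each step. Values along the way are printed (rounded to four significant figures) in the printout. Each reported number sees exactly one rounding; the derived quantities (ignition loss, net glass mass, totals, four oxide percentages, the yield) are recomputed at full float precision from the batch weights on 1419 pbw of glass, as quoted within problem or answer.
Material-by-material LOI:
  CaMg(CO3)2: 213.7 × 0.4810 = 102.8 pbw
  K2CO3: 205.5 × 0.3189 = 65.53 pbw
  Mg3Si4O10(OH)2: 1157 × 0.05030 = 58.20 pbw
  Aragonite: 124.9 × 0.4466 = 55.78 pbw
Total LOI = 282.3 pbw
Glass = batch − LOI = 1701 − 282.3 = 1419 pbw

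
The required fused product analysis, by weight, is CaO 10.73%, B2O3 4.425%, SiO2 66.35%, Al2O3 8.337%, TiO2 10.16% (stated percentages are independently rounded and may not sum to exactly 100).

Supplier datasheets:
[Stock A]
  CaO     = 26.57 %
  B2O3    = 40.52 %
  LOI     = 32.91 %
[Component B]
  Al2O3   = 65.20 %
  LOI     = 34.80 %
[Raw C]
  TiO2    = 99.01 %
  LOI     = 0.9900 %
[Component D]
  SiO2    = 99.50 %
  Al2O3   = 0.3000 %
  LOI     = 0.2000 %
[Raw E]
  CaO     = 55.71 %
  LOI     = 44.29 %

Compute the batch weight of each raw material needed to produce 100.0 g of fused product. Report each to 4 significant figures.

The working math carries full precision through the solve; the intermediate values are displayed, with 4-significant-digit rounding, at each printed step. Each reported number takes exactly one rounding; derived quantities, which include yield, LOI, five oxide percentages, totals, glass mass, are recomputed at full float precision, as they appear in either problem or answer, starting from the weights for 100.0 g of glass.
The oxide mass targets at 100.0 g fused product:
  CaO: 10.73% × 100.0 = 10.73 g
  B2O3: 4.425% × 100.0 = 4.425 g
  SiO2: 66.35% × 100.0 = 66.35 g
  Al2O3: 8.337% × 100.0 = 8.337 g
  TiO2: 10.16% × 100.0 = 10.16 g
Per-oxide balance check applying the batch weights above, per the basis as stated (sums match the target masses within answer rounding):
  CaO: 10.92·0.2657 + 14.05·0.5571 = 10.73 g (target 10.73 g)
  B2O3: 10.92·0.4052 = 4.425 g (target 4.425 g)
  SiO2: 66.68·0.9950 = 66.35 g (target 66.35 g)
  Al2O3: 12.48·0.6520 + 66.68·0.003000 = 8.337 g (target 8.337 g)
  TiO2: 10.26·0.9901 = 10.16 g (target 10.16 g)
The glass-mass cross-check: batch Σ − ignition loss = 100.0 g (the Σ of target masses is 100.0 g; basis as stated: 100.0 g — differing by rounding only).
Total batch = Σ batch = 114.4 g; ignition loss, Σ(batch × LOI) = 14.39 g; glass ÷ batch gives a yield of 87.42%.

Batch per 100.0 g fused product:
  Stock A: 10.92 g
  Component B: 12.48 g
  Raw C: 10.26 g
  Component D: 66.68 g
  Raw E: 14.05 g
Total batch = 114.4 g; LOI loss = 14.39 g; yield = 87.42%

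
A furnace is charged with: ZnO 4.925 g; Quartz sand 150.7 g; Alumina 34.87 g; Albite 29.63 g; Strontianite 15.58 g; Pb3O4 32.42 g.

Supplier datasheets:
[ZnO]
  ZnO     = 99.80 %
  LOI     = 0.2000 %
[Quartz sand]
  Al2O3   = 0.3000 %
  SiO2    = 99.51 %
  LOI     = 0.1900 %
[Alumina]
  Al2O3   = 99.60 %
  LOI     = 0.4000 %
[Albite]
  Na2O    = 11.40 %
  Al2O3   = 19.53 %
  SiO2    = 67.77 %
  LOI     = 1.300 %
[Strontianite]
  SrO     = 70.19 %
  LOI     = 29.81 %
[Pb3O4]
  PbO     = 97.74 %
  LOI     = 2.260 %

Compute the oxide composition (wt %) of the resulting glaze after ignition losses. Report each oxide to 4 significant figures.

The working math maintains full float precision end to end; working values are displayed (rounded to four significant figures) in the printout — every reported value is rounded just once; derived quantities (the six compositions, ignition loss, totals, net glass mass, the yield) are recomputed from the batch weights on 261.9 g of glass at exact precision, as they appear in question or answer.
Oxide-by-oxide delivered mass:
  Na2O: 29.63·0.1140 = 3.378 g
  Al2O3: 150.7·0.003000 + 34.87·0.9960 + 29.63·0.1953 = 40.97 g
  ZnO: 4.925·0.9980 = 4.915 g
  SrO: 15.58·0.7019 = 10.94 g
  SiO2: 150.7·0.9951 + 29.63·0.6777 = 170.0 g
  PbO: 32.42·0.9774 = 31.69 g
LOI: 4.925·0.002000 + 150.7·0.001900 + 34.87·0.004000 + 29.63·0.01300 + 15.58·0.2981 + 32.42·0.02260 = 6.198 g
The glass mass, total less LOI, = 268.1 − 6.198 = 261.9 g (the oxide masses sum to this)
percent by weight: oxide/glass ×100

Glass mass = 261.9 g (batch 268.1 − LOI 6.198).
Composition: Na2O 1.290%, Al2O3 15.64%, ZnO 1.877%, SrO 4.175%, SiO2 64.92%, PbO 12.10%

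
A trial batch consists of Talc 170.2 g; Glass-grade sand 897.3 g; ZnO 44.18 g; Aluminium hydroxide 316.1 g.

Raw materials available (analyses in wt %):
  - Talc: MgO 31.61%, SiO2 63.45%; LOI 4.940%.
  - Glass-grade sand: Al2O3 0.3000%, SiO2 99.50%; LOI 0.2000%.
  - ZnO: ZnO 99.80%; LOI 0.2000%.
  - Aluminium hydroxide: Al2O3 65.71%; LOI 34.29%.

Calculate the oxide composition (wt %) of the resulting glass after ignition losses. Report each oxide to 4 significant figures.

Each numeric step maintains exact precision end to end. Rounding to 4 significant digits applies to every in-between result as shown. A single rounding yields each reported number — all derived quantities are computed in full float precision (glass mass, the yield, four oxide percentages, totals, LOI) from the weighed amounts at 1309 g of glass as quoted within problem or answer.
Per-oxide mass from batch:
  Al2O3: 897.3·0.003000 + 316.1·0.6571 = 210.4 g
  MgO: 170.2·0.3161 = 53.80 g
  ZnO: 44.18·0.9980 = 44.09 g
  SiO2: 170.2·0.6345 + 897.3·0.9950 = 1001 g
LOI: 170.2·0.04940 + 897.3·0.002000 + 44.18·0.002000 + 316.1·0.3429 = 118.7 g
The glass mass, total less LOI, = 1428 − 118.7 = 1309 g (= Σ oxide masses)
oxide / glass × 100 gives the wt %

Glass mass = 1309 g (batch 1428 − LOI 118.7).
Composition: Al2O3 16.07%, MgO 4.110%, ZnO 3.368%, SiO2 76.45%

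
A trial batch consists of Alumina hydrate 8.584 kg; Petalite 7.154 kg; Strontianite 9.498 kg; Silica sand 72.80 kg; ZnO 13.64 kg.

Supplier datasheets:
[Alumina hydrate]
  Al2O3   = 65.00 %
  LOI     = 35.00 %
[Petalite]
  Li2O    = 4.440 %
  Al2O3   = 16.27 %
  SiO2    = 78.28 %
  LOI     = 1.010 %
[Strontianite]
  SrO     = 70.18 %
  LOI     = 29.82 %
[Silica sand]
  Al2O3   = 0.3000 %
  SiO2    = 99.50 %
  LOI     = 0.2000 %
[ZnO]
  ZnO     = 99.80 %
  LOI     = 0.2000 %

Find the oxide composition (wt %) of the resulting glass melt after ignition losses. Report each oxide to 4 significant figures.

Glass mass = 105.6 kg (batch 111.7 − LOI 6.082).
Composition: Li2O 0.3008%, Al2O3 6.593%, SiO2 73.90%, ZnO 12.89%, SrO 6.313%

The whole derivation holds full precision end to end. In-progress results appear, with 4-significant-figure rounding, in the printout — every reported result carries a single rounding; the derived quantities are rebuilt from the batch weights on 105.6 kg of glass at full precision (the yield, five oxide percentages, the totals, net glass mass, LOI) exactly as printed in question or answer.
Oxide-by-oxide delivered mass:
  Li2O: 7.154·0.04440 = 0.3176 kg
  Al2O3: 8.584·0.6500 + 7.154·0.1627 + 72.80·0.003000 = 6.962 kg
  SiO2: 7.154·0.7828 + 72.80·0.9950 = 78.04 kg
  ZnO: 13.64·0.9980 = 13.61 kg
  SrO: 9.498·0.7018 = 6.666 kg
LOI: 8.584·0.3500 + 7.154·0.01010 + 9.498·0.2982 + 72.80·0.002000 + 13.64·0.002000 = 6.082 kg
Glass mass = batch − LOI = 111.7 − 6.082 = 105.6 kg (matching Σ of the oxides)
percent share: oxide ÷ glass, ×100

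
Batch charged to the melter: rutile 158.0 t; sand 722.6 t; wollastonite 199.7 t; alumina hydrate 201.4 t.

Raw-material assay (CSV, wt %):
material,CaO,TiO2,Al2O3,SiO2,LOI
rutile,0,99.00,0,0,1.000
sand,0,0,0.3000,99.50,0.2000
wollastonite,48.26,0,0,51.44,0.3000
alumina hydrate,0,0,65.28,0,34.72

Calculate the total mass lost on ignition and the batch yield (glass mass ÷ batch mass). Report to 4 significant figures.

LOI loss = 73.55 t; glass = 1208 t; yield = 94.26%

Intermediates are displayed rounded to four significant digits in the printout; the whole derivation holds full precision in all steps; each reported result receives exactly one rounding; all derived quantities (the four compositions, net glass mass, totals, the yield, ignition loss) are re-derived from the batch weights on 1208 t of glass at exact precision, exactly as printed in the question or the answer.
Material-by-material LOI:
  rutile: 158.0 × 0.01000 = 1.580 t
  sand: 722.6 × 0.002000 = 1.445 t
  wollastonite: 199.7 × 0.003000 = 0.5991 t
  alumina hydrate: 201.4 × 0.3472 = 69.93 t
Total LOI = 73.55 t
Glass = batch − LOI = 1282 − 73.55 = 1208 t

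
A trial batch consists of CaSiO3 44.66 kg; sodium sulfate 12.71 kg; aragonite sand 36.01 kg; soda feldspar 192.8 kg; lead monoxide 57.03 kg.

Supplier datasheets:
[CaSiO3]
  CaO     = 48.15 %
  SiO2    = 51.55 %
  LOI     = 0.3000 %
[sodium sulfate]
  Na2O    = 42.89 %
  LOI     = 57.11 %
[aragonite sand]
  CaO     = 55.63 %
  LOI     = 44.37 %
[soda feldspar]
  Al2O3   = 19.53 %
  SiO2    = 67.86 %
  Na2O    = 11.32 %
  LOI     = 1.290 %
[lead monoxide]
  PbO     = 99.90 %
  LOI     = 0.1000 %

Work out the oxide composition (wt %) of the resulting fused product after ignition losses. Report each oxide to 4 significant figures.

The intermediate values are shown rounded to four significant digits between the steps — full float precision is kept all the way through — every reported result sees exactly one rounding. Derived quantities, including net glass mass, the yield, the totals, the five compositions, ignition loss, are rebuilt from the weighed amounts for 317.3 kg of glass in exact precision, as quoted within either problem or answer.
Mass of each oxide from the mix:
  PbO: 57.03·0.9990 = 56.97 kg
  CaO: 44.66·0.4815 + 36.01·0.5563 = 41.54 kg
  Al2O3: 192.8·0.1953 = 37.65 kg
  SiO2: 44.66·0.5155 + 192.8·0.6786 = 153.9 kg
  Na2O: 12.71·0.4289 + 192.8·0.1132 = 27.28 kg
LOI: 44.66·0.003000 + 12.71·0.5711 + 36.01·0.4437 + 192.8·0.01290 + 57.03·0.001000 = 25.91 kg
Net of LOI, the glass mass = 343.2 − 25.91 = 317.3 kg (the oxide masses sum to this)
percent by weight: oxide/glass ×100

Glass mass = 317.3 kg (batch 343.2 − LOI 25.91).
Composition: PbO 17.96%, CaO 13.09%, Al2O3 11.87%, SiO2 48.49%, Na2O 8.596%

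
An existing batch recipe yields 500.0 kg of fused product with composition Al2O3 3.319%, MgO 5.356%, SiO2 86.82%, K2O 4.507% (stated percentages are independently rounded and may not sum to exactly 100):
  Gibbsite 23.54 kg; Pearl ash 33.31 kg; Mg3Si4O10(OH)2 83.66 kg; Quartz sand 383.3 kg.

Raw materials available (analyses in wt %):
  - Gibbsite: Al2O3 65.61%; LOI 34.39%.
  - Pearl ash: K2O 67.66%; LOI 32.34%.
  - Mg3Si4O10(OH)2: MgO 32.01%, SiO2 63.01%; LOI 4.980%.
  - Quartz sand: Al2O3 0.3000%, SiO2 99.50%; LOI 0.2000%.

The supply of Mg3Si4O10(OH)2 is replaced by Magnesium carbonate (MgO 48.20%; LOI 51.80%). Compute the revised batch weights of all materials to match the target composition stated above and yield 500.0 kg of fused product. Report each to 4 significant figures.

Revised batch per 500.0 kg fused product:
  Gibbsite: 23.30 kg
  Pearl ash: 33.31 kg
  Magnesium carbonate: 55.56 kg
  Quartz sand: 436.3 kg
Total batch = 548.5 kg; LOI loss = 48.44 kg

Every computation keeps full float precision from first step to last; mid-chain values are shown rounded to four significant digits on the page. Each reported value sees exactly one rounding. Derived quantities (the yield, the four compositions, totals, ignition loss, net glass mass) are carried starting from the weights per 500.0 kg of glass in full float precision, as they appear in the problem or the answer.
The oxide mass targets at 500.0 kg fused product:
  Al2O3: 3.319% × 500.0 = 16.60 kg
  MgO: 5.356% × 500.0 = 26.78 kg
  SiO2: 86.82% × 500.0 = 434.1 kg
  K2O: 4.507% × 500.0 = 22.54 kg
Oxide-by-oxide audit per the reported batch figures, versus the basis set out (each sum matches its target mass net of answer rounding effects):
  Al2O3: 23.30·0.6561 + 436.3·0.003000 = 16.60 kg (target 16.60 kg)
  MgO: 55.56·0.4820 = 26.78 kg (target 26.78 kg)
  SiO2: 436.3·0.9950 = 434.1 kg (target 434.1 kg)
  K2O: 33.31·0.6766 = 22.54 kg (target 22.54 kg)
The glass-mass cross-check: whole batch net of LOI = 500.0 kg (targets for the oxides total 500.0 kg; versus the stated basis of 500.0 kg — deltas are rounding alone).
Batch total: Σ batch = 548.5 kg; loss to ignition Σ batch·LOI = 48.44 kg; as yield: glass ÷ batch → 91.17%.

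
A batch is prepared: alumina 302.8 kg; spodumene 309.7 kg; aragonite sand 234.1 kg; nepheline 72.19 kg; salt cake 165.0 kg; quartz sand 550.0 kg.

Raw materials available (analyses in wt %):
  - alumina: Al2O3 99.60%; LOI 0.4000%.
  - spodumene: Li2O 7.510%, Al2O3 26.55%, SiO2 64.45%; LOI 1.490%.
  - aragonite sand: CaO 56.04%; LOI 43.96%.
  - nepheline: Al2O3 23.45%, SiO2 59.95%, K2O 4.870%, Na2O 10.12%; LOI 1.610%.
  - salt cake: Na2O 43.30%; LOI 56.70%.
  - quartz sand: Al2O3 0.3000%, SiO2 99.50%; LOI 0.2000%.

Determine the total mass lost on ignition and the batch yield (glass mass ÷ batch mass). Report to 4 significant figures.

LOI loss = 204.6 kg; glass = 1429 kg; yield = 87.48%

All internal work maintains exact precision from start to finish — the intermediate values are printed with 4-significant-figure rounding when written out — each reported figure is rounded exactly once. The derived quantities, which include totals, LOI, the six compositions, glass mass, the yield, are computed in exact precision, as quoted within the question or the answer, from the batch weights at 1429 kg of glass.
Ignition loss by material:
  alumina: 302.8 × 0.004000 = 1.211 kg
  spodumene: 309.7 × 0.01490 = 4.615 kg
  aragonite sand: 234.1 × 0.4396 = 102.9 kg
  nepheline: 72.19 × 0.01610 = 1.162 kg
  salt cake: 165.0 × 0.5670 = 93.55 kg
  quartz sand: 550.0 × 0.002000 = 1.100 kg
Total LOI = 204.6 kg
Glass = batch − LOI = 1634 − 204.6 = 1429 kg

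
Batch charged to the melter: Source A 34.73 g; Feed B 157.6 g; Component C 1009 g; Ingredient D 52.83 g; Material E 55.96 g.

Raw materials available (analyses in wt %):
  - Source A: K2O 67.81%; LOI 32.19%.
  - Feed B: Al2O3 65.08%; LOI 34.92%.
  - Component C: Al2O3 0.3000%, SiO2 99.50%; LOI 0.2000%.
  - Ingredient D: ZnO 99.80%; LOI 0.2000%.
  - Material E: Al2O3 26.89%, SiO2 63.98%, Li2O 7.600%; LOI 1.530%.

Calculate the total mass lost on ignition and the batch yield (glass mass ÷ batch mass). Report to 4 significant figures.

Each numeric step maintains exact precision at all times — working values appear (rounded to four significant digits) on the page; a single rounding finalizes every reported result; all derived quantities are carried using the weight values for 1241 g of glass at full precision (LOI, the yield, the five compositions, glass mass, the totals) as written in problem or answer.
Ignition loss by material:
  Source A: 34.73 × 0.3219 = 11.18 g
  Feed B: 157.6 × 0.3492 = 55.03 g
  Component C: 1009 × 0.002000 = 2.018 g
  Ingredient D: 52.83 × 0.002000 = 0.1057 g
  Material E: 55.96 × 0.01530 = 0.8562 g
Total LOI = 69.19 g
Glass = batch − LOI = 1310 − 69.19 = 1241 g

LOI loss = 69.19 g; glass = 1241 g; yield = 94.72%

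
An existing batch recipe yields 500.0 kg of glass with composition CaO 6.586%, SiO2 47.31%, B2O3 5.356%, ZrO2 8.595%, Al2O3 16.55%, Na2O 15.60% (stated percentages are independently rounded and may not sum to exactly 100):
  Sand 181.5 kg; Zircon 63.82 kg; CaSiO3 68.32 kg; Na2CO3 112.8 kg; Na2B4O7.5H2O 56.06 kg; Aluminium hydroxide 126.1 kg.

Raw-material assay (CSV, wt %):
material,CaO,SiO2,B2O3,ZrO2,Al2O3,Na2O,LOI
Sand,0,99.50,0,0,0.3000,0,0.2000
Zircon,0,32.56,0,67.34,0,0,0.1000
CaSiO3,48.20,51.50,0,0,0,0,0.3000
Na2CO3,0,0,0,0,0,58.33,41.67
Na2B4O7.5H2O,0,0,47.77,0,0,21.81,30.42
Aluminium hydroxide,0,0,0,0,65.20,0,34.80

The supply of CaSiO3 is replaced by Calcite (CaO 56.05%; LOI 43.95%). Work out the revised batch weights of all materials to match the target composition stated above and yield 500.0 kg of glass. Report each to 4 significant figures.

All arithmetic holds full precision end to end — intermediates appear with 4-significant-digit rounding at each printed step; a single rounding produces each reported figure; all derived quantities are recomputed starting from the weights at 500.0 kg of glass in exact precision (the totals, LOI, yield, six oxide percentages, glass mass) as quoted within either problem or answer.
Target masses of each oxide per 500.0 kg glass:
  CaO: 6.586% × 500.0 = 32.93 kg
  SiO2: 47.31% × 500.0 = 236.6 kg
  B2O3: 5.356% × 500.0 = 26.78 kg
  ZrO2: 8.595% × 500.0 = 42.98 kg
  Al2O3: 16.55% × 500.0 = 82.75 kg
  Na2O: 15.60% × 500.0 = 78.00 kg
Sums-versus-targets review from the weights as reported, on the stated basis (delivered sums recover each target given rounding of the digits):
  CaO: 58.75·0.5605 = 32.93 kg (target 32.93 kg)
  SiO2: 216.9·0.9950 + 63.82·0.3256 = 236.6 kg (target 236.6 kg)
  B2O3: 56.06·0.4777 = 26.78 kg (target 26.78 kg)
  ZrO2: 63.82·0.6734 = 42.98 kg (target 42.98 kg)
  Al2O3: 216.9·0.003000 + 125.9·0.6520 = 82.74 kg (target 82.75 kg)
  Na2O: 112.8·0.5833 + 56.06·0.2181 = 78.02 kg (target 78.00 kg)
Consistency of the glass mass: batch total minus LOI = 500.0 kg (targets for the oxides total 500.0 kg; stated basis 500.0 kg — deltas are rounding alone).
Batch grand total — Σ batch = 634.2 kg; LOI loss = Σ batch·LOI = 134.2 kg; as yield: glass ÷ batch → 78.84%.

Revised batch per 500.0 kg glass:
  Sand: 216.9 kg
  Zircon: 63.82 kg
  Calcite: 58.75 kg
  Na2CO3: 112.8 kg
  Na2B4O7.5H2O: 56.06 kg
  Aluminium hydroxide: 125.9 kg
Total batch = 634.2 kg; LOI loss = 134.2 kg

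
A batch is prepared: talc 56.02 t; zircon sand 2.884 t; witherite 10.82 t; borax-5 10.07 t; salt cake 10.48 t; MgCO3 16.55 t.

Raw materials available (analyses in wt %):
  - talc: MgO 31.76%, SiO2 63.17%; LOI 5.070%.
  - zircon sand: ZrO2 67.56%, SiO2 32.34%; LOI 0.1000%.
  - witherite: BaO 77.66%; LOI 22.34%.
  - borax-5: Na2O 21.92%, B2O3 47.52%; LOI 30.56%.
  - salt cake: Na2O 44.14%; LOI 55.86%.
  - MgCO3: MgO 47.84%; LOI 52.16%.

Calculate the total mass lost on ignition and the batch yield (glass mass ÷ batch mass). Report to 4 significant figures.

LOI loss = 22.82 t; glass = 84.00 t; yield = 78.63%

Working values are shown, rounded to 4 significant digits, as written — each numeric step runs at full float precision from first step to last — exactly one rounding lands on every reported figure; derived quantities, including yield, LOI, the six compositions, totals, net glass mass, are rebuilt using the weight values on 84.00 t of glass at full float precision as given in question or answer.
Ignition loss by material:
  talc: 56.02 × 0.05070 = 2.840 t
  zircon sand: 2.884 × 0.001000 = 0.002884 t
  witherite: 10.82 × 0.2234 = 2.417 t
  borax-5: 10.07 × 0.3056 = 3.077 t
  salt cake: 10.48 × 0.5586 = 5.854 t
  MgCO3: 16.55 × 0.5216 = 8.632 t
Total LOI = 22.82 t
Glass = batch − LOI = 106.8 − 22.82 = 84.00 t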